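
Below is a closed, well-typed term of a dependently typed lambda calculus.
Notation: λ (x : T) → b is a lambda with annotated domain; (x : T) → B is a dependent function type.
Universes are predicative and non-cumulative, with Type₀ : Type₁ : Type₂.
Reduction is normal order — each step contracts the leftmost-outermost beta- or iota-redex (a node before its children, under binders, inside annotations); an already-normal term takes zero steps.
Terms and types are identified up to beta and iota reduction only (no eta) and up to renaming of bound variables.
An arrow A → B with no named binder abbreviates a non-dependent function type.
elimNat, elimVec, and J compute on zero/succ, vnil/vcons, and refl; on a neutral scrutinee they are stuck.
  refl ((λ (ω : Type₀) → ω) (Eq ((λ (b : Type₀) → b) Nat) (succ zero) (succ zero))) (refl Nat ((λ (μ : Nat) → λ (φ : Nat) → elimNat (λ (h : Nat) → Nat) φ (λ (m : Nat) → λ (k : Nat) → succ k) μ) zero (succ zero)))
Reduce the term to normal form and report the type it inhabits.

resulting normal form:
  refl (Eq Nat (succ zero) (succ zero)) (refl Nat (succ zero))
type:
  Eq (Eq Nat (succ zero) (succ zero)) (refl Nat (succ zero)) (refl Nat (succ zero))


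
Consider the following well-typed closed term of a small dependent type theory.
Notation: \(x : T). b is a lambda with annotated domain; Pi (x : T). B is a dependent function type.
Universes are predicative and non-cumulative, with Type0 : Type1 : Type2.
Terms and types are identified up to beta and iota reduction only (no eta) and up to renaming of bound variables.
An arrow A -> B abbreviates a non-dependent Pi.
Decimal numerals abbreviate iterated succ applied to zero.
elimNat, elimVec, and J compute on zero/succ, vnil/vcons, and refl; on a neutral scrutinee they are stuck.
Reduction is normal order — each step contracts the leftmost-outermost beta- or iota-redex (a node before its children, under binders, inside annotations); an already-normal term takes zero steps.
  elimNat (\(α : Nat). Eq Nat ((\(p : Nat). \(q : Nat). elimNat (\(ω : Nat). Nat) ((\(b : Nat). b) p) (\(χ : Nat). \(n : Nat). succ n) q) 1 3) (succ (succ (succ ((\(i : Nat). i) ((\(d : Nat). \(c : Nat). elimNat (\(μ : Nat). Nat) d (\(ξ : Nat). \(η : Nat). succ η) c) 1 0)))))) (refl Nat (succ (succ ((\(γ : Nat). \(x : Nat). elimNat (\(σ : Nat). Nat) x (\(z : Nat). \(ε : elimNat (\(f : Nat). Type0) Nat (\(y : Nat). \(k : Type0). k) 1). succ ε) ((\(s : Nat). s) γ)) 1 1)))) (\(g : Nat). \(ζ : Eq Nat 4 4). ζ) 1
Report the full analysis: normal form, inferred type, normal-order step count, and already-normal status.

normal form:
  refl Nat 4
inferred type:
  Eq Nat 4 4
normal-order step count: 15
started in normal form: no
first contracted redex: an elimNat iota-redex


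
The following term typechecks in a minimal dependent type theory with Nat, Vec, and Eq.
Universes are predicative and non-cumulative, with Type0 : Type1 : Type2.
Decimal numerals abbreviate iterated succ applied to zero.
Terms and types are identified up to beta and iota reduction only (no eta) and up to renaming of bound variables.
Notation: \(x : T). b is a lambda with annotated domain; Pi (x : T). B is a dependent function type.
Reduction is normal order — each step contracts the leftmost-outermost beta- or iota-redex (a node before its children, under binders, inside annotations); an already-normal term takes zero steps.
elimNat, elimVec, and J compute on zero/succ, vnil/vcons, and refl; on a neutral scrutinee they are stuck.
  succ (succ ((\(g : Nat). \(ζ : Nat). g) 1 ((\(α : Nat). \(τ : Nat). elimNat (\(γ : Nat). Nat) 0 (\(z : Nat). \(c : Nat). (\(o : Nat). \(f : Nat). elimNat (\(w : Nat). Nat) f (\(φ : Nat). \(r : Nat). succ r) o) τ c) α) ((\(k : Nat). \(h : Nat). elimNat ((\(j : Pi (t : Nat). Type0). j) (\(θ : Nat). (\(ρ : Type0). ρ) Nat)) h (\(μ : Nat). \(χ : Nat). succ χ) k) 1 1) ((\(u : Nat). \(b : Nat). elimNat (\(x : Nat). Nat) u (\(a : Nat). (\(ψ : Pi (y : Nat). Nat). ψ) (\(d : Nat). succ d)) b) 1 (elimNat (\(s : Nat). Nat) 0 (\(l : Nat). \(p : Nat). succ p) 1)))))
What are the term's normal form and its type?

normal form:
  3
the term's type:
  Nat


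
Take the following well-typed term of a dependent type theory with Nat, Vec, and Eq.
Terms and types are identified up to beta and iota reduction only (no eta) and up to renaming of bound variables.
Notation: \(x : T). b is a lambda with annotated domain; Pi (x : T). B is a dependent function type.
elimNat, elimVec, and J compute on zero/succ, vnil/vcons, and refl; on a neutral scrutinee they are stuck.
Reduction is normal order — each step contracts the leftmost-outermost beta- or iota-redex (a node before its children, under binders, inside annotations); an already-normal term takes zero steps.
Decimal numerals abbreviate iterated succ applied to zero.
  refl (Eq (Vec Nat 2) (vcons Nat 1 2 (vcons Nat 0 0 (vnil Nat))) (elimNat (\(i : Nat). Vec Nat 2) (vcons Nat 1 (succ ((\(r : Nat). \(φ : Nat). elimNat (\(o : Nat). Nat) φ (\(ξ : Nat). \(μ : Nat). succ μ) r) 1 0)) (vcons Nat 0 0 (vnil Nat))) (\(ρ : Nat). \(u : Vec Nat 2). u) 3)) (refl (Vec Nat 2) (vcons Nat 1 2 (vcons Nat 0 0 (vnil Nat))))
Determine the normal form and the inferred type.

reduced normal form:
  refl (Eq (Vec Nat 2) (vcons Nat 1 2 (vcons Nat 0 0 (vnil Nat))) (vcons Nat 1 2 (vcons Nat 0 0 (vnil Nat)))) (refl (Vec Nat 2) (vcons Nat 1 2 (vcons Nat 0 0 (vnil Nat))))
type:
  Eq (Eq (Vec Nat 2) (vcons Nat 1 2 (vcons Nat 0 0 (vnil Nat))) (vcons Nat 1 2 (vcons Nat 0 0 (vnil Nat)))) (refl (Vec Nat 2) (vcons Nat 1 2 (vcons Nat 0 0 (vnil Nat)))) (refl (Vec Nat 2) (vcons Nat 1 2 (vcons Nat 0 0 (vnil Nat))))
observation: reduction starts at an elimNat iota-redex, and 16 normal-order steps reach the normal form.


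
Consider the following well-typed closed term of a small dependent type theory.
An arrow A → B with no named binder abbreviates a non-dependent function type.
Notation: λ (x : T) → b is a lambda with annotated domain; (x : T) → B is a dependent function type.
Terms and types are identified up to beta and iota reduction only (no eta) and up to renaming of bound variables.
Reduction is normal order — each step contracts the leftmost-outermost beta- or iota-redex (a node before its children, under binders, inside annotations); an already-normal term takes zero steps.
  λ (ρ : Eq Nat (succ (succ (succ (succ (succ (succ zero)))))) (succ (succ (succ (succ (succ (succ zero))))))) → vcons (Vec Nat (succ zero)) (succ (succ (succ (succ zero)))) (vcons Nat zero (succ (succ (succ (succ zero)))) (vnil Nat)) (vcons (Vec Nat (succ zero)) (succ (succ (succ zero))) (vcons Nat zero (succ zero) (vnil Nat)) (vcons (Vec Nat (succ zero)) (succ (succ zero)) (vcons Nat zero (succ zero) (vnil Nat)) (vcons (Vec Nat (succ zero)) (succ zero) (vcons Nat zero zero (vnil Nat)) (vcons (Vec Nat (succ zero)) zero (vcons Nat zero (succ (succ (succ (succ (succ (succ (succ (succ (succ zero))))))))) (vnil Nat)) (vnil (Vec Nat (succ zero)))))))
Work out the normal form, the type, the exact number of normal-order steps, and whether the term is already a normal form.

resulting normal form:
  λ (ρ : Eq Nat (succ (succ (succ (succ (succ (succ zero)))))) (succ (succ (succ (succ (succ (succ zero))))))) → vcons (Vec Nat (succ zero)) (succ (succ (succ (succ zero)))) (vcons Nat zero (succ (succ (succ (succ zero)))) (vnil Nat)) (vcons (Vec Nat (succ zero)) (succ (succ (succ zero))) (vcons Nat zero (succ zero) (vnil Nat)) (vcons (Vec Nat (succ zero)) (succ (succ zero)) (vcons Nat zero (succ zero) (vnil Nat)) (vcons (Vec Nat (succ zero)) (succ zero) (vcons Nat zero zero (vnil Nat)) (vcons (Vec Nat (succ zero)) zero (vcons Nat zero (succ (succ (succ (succ (succ (succ (succ (succ (succ zero))))))))) (vnil Nat)) (vnil (Vec Nat (succ zero)))))))
inferred type:
  Eq Nat (succ (succ (succ (succ (succ (succ zero)))))) (succ (succ (succ (succ (succ (succ zero)))))) → Vec (Vec Nat (succ zero)) (succ (succ (succ (succ (succ zero)))))
steps to reach normal form (normal order): 0
already normal: yes


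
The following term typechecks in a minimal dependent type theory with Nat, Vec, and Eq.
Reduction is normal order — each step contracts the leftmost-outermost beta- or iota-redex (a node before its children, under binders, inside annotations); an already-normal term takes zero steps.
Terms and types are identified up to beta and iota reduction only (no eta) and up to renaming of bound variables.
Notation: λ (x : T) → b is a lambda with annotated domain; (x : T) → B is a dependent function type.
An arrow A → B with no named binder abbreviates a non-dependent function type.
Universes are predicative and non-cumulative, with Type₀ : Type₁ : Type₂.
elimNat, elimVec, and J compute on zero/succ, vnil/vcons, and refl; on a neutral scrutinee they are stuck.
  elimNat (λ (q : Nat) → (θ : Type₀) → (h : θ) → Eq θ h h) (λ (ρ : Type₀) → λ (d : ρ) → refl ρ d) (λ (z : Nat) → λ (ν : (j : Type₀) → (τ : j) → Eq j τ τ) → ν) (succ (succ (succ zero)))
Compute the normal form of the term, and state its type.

resulting normal form:
  λ (q : Type₀) → λ (θ : q) → refl q θ
the term's type:
  (q : Type₀) → (θ : q) → Eq q θ θ
observation: 10 normal-order steps normalize the term, beginning with an elimNat iota-redex.


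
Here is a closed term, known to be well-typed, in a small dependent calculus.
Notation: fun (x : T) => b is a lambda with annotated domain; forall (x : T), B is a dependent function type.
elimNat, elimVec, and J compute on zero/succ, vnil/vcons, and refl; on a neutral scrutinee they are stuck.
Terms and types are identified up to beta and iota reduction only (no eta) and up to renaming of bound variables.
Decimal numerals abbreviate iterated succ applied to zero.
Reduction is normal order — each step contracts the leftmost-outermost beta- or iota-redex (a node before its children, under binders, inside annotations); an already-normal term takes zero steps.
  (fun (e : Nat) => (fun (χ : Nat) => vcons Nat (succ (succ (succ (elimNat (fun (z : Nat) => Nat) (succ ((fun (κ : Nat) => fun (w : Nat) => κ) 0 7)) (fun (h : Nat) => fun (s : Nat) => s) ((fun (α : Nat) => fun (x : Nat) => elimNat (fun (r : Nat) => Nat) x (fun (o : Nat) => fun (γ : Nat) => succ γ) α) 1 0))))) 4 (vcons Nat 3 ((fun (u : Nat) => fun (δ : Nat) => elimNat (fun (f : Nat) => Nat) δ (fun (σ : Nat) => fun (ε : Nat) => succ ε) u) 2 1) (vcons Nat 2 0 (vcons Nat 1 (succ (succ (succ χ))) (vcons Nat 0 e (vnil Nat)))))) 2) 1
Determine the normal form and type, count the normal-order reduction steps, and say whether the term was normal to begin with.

reduced normal form:
  vcons Nat 4 4 (vcons Nat 3 3 (vcons Nat 2 0 (vcons Nat 1 5 (vcons Nat 0 1 (vnil Nat)))))
type:
  Vec Nat 5
reduction steps (normal order): 23
started in normal form: no
first redex: a beta-redex


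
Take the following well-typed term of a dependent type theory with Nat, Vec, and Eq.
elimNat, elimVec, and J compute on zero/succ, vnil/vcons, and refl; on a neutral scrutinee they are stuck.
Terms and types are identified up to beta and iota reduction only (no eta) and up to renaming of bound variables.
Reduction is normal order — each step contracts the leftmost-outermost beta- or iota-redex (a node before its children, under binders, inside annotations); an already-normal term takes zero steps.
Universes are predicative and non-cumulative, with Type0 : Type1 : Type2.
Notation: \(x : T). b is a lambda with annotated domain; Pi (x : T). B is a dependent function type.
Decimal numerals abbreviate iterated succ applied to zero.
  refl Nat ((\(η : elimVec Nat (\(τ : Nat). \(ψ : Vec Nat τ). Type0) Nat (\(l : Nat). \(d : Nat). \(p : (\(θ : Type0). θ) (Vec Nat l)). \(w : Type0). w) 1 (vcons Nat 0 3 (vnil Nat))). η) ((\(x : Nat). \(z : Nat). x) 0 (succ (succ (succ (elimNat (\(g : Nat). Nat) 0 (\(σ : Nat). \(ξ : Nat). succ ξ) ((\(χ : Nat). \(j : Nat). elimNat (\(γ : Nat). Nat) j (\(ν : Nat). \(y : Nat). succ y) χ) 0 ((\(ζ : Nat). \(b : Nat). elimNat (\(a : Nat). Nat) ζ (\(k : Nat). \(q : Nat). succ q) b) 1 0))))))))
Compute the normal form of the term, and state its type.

resulting normal form:
  refl Nat 0
the term's type:
  Eq Nat 0 0


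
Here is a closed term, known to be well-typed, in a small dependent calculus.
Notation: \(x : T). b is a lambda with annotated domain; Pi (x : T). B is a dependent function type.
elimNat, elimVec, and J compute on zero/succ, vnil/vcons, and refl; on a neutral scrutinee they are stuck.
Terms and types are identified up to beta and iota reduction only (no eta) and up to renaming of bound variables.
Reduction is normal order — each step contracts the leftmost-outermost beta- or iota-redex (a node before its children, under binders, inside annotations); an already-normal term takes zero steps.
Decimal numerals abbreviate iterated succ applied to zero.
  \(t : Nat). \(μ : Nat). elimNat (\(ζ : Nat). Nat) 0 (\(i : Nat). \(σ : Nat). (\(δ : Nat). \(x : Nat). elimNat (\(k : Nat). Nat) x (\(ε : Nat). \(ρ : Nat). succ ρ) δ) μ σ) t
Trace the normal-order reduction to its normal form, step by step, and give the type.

reduction (normal order):
  \(t : Nat). \(μ : Nat). elimNat (\(ζ : Nat). Nat) 0 (\(i : Nat). \(σ : Nat). (\(δ : Nat). \(x : Nat). elimNat (\(k : Nat). Nat) x (\(ε : Nat). \(ρ : Nat). succ ρ) δ) μ σ) t
  ~> \(t : Nat). \(μ : Nat). elimNat (\(ζ : Nat). Nat) 0 (\(i : Nat). \(σ : Nat). (\(δ : Nat). elimNat (\(x : Nat). Nat) δ (\(k : Nat). \(ε : Nat). succ ε) μ) σ) t
  ~> \(t : Nat). \(μ : Nat). elimNat (\(ζ : Nat). Nat) 0 (\(i : Nat). \(σ : Nat). elimNat (\(δ : Nat). Nat) σ (\(x : Nat). \(k : Nat). succ k) μ) t
inferred type:
  Pi (t : Nat). Pi (μ : Nat). Nat


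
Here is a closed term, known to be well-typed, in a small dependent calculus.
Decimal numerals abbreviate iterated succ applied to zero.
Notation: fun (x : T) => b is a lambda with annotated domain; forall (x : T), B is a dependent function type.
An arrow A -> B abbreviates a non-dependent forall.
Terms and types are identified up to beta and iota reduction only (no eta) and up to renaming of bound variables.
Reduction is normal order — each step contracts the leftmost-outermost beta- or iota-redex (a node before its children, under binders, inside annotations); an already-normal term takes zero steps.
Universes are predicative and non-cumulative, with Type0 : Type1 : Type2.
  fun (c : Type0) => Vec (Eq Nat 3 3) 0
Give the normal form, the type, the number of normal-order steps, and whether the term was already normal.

resulting normal form:
  fun (c : Type0) => Vec (Eq Nat 3 3) 0
inferred type:
  Type0 -> Type0
normal-order step count: 0
started in normal form: yes


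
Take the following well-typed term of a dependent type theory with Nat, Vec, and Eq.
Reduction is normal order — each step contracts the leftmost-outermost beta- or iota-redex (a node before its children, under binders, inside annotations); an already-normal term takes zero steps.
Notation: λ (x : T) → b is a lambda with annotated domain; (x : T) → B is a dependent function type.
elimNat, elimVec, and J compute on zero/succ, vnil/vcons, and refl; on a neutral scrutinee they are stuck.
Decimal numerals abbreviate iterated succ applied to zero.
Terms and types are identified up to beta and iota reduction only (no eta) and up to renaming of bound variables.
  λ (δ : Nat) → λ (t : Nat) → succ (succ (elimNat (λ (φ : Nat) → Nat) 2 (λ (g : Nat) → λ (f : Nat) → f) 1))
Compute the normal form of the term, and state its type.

normal form:
  λ (δ : Nat) → λ (t : Nat) → 4
inferred type:
  (δ : Nat) → (t : Nat) → Nat
observation: 4 normal-order steps separate the term from its normal form.


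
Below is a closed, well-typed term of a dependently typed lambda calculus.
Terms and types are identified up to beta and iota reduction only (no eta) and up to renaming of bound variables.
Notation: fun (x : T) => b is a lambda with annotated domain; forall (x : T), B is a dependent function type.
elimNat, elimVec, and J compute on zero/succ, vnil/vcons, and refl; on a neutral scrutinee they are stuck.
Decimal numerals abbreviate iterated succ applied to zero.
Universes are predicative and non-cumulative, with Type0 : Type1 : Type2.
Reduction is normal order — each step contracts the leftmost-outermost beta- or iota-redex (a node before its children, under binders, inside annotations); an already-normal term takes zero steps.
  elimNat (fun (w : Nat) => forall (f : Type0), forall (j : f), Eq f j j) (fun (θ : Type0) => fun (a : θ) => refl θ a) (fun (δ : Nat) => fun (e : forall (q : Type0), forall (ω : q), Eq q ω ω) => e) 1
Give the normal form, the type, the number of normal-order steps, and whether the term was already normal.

normal form:
  fun (w : Type0) => fun (f : w) => refl w f
inferred type:
  forall (w : Type0), forall (f : w), Eq w f f
normal-order step count: 4
term was already normal: no
first redex: an elimNat iota-redex


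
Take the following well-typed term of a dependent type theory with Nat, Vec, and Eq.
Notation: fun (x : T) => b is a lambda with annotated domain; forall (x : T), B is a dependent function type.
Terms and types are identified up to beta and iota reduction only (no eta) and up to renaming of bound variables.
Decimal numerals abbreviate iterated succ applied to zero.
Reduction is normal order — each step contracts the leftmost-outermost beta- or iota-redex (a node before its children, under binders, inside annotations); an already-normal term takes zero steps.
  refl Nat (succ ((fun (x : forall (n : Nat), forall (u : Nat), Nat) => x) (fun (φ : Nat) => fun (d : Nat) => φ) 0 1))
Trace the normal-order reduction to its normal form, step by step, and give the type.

normal-order reduction sequence:
  refl Nat (succ ((fun (x : forall (n : Nat), forall (u : Nat), Nat) => x) (fun (φ : Nat) => fun (d : Nat) => φ) 0 1))
  ~> refl Nat (succ ((fun (x : Nat) => fun (n : Nat) => x) 0 1))
  ~> refl Nat (succ ((fun (x : Nat) => 0) 1))
  ~> refl Nat 1
type:
  Eq Nat 1 1


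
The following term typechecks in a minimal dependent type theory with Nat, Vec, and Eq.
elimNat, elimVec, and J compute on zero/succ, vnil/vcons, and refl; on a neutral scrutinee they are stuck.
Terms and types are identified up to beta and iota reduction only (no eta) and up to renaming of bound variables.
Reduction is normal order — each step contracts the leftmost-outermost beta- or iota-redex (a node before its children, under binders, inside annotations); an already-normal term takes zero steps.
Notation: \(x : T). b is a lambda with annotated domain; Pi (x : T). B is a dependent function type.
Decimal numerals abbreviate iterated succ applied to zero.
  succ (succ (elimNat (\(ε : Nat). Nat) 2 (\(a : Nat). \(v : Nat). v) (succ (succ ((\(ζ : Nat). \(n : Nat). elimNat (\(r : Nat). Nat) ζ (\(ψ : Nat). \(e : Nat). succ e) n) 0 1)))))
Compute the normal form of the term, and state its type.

reduced normal form:
  4
type:
  Nat
observation: 16 normal-order steps normalize the term, beginning with an elimNat iota-redex.


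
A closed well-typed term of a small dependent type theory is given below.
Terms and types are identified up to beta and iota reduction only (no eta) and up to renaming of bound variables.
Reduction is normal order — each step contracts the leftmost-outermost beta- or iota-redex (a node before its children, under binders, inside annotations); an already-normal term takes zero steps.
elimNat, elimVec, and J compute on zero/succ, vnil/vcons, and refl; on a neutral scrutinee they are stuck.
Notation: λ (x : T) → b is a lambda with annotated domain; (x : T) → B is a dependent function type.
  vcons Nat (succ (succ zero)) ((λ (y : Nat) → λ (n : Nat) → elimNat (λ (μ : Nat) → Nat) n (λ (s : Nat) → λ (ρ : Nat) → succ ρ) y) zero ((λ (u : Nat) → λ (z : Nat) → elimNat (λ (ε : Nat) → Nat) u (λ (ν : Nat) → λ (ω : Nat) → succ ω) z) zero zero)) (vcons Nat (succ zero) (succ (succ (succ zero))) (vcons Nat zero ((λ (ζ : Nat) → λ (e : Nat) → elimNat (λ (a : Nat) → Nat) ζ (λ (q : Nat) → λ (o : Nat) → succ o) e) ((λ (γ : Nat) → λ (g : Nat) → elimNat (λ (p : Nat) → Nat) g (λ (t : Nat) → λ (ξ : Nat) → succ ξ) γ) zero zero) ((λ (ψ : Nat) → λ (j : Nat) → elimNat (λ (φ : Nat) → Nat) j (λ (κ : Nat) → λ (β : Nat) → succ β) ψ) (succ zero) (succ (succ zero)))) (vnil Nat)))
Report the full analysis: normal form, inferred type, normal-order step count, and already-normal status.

normal form:
  vcons Nat (succ (succ zero)) zero (vcons Nat (succ zero) (succ (succ (succ zero))) (vcons Nat zero (succ (succ (succ zero))) (vnil Nat)))
type:
  Vec Nat (succ (succ (succ zero)))
normal-order step count: 27
term was already normal: no
first redex: a beta-redex


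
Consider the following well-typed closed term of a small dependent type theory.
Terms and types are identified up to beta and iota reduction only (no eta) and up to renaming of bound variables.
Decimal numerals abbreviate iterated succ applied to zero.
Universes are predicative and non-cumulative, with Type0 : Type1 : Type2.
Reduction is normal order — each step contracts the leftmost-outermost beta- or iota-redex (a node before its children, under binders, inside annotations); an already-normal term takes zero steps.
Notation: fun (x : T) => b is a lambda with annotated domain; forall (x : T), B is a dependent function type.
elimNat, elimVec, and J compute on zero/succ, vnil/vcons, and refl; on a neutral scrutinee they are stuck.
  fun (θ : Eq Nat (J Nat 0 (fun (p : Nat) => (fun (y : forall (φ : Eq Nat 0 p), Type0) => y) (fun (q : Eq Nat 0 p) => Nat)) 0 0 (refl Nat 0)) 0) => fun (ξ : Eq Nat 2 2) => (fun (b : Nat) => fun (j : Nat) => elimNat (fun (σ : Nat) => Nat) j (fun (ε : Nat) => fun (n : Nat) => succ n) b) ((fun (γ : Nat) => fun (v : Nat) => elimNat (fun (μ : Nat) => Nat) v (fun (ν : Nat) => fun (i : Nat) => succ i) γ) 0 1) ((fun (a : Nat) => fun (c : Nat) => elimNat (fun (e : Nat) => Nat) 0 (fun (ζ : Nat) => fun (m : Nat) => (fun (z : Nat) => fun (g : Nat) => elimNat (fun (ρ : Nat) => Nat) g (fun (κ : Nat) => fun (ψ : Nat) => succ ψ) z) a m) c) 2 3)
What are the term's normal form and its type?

resulting normal form:
  fun (θ : Eq Nat 0 0) => fun (p : Eq Nat 2 2) => 7
type:
  forall (θ : Eq Nat 0 0), forall (p : Eq Nat 2 2), Nat


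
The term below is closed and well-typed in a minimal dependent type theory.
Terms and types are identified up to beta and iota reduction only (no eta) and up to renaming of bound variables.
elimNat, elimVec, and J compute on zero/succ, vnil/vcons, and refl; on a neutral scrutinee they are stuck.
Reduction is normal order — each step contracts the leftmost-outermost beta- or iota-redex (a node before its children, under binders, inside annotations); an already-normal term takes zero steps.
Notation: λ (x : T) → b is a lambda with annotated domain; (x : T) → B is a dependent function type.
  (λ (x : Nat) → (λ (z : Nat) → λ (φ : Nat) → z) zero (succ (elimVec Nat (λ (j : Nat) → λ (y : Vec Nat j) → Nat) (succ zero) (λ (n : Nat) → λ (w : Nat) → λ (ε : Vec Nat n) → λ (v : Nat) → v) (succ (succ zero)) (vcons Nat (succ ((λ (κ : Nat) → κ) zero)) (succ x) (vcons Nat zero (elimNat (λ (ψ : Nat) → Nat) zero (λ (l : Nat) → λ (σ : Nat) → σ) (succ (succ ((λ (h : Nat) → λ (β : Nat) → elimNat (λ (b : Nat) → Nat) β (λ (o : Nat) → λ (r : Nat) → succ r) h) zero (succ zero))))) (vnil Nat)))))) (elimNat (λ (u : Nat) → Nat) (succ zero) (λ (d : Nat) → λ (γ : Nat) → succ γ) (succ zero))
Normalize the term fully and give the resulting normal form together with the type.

resulting normal form:
  zero
the term's type:
  Nat


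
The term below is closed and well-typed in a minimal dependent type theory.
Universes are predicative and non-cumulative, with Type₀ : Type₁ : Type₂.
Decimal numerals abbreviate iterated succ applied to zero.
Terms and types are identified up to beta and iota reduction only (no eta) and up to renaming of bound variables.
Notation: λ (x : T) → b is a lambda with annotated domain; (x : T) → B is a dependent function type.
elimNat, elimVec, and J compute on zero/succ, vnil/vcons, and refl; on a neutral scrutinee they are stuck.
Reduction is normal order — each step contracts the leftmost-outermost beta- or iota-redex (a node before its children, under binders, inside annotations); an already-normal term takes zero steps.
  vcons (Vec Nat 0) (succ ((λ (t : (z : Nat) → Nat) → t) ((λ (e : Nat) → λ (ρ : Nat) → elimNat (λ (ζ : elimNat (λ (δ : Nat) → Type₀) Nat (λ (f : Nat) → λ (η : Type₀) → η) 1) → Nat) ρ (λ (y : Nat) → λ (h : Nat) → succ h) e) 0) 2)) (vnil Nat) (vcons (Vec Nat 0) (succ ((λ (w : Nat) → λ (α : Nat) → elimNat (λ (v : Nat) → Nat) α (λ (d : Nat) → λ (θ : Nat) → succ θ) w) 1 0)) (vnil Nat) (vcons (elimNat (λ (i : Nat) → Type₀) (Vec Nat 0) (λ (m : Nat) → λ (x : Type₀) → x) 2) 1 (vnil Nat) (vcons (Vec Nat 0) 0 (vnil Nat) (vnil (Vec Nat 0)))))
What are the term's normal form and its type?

normal form:
  vcons (Vec Nat 0) 3 (vnil Nat) (vcons (Vec Nat 0) 2 (vnil Nat) (vcons (Vec Nat 0) 1 (vnil Nat) (vcons (Vec Nat 0) 0 (vnil Nat) (vnil (Vec Nat 0)))))
the term's type:
  Vec (Vec Nat 0) 4
observation: normalization takes exactly 17 steps under the normal-order strategy.


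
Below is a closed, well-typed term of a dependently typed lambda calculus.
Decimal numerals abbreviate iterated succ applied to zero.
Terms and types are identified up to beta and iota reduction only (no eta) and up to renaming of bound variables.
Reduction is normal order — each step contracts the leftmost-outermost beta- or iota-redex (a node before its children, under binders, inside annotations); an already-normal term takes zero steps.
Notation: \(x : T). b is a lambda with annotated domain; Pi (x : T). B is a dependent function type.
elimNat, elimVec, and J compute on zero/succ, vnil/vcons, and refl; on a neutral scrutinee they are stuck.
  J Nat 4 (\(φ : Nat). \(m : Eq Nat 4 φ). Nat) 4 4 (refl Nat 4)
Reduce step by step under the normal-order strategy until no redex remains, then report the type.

normal-order reduction sequence:
  J Nat 4 (\(φ : Nat). \(m : Eq Nat 4 φ). Nat) 4 4 (refl Nat 4)
  ~> 4
type:
  Nat


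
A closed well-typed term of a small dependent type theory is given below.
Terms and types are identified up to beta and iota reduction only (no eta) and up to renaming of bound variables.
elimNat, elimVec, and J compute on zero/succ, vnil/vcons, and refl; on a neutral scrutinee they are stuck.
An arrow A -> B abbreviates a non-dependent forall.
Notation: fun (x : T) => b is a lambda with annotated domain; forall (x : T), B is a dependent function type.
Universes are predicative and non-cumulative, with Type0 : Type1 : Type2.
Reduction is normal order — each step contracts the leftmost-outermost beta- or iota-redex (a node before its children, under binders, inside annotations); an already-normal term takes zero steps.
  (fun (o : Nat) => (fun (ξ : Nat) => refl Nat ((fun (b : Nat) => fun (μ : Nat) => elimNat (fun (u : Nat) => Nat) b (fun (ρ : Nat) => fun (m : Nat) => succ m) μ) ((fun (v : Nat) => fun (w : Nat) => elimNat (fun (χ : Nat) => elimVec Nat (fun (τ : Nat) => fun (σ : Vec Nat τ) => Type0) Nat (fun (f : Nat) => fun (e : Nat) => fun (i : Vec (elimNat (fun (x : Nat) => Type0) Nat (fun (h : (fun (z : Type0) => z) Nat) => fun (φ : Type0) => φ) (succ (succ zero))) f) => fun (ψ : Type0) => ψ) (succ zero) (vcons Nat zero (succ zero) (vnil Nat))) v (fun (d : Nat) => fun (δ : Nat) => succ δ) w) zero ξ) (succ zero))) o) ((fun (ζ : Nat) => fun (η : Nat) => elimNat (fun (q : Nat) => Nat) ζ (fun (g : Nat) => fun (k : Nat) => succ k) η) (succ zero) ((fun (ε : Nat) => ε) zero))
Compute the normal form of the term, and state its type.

reduced normal form:
  refl Nat (succ (succ zero))
type:
  Eq Nat (succ (succ zero)) (succ (succ zero))
observation: reduction starts at a beta-redex, and 24 normal-order steps reach the normal form.


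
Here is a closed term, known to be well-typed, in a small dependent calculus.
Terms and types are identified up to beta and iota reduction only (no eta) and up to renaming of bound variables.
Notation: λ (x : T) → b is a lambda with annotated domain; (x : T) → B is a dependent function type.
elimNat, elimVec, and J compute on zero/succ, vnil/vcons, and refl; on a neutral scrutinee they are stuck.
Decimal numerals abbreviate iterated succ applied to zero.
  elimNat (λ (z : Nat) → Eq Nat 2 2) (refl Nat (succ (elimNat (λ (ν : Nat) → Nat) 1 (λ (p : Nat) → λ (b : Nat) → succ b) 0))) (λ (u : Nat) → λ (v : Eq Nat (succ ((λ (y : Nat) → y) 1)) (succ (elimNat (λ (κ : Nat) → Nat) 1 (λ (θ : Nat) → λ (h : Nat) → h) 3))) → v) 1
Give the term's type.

inferred type:
  Eq Nat 2 2


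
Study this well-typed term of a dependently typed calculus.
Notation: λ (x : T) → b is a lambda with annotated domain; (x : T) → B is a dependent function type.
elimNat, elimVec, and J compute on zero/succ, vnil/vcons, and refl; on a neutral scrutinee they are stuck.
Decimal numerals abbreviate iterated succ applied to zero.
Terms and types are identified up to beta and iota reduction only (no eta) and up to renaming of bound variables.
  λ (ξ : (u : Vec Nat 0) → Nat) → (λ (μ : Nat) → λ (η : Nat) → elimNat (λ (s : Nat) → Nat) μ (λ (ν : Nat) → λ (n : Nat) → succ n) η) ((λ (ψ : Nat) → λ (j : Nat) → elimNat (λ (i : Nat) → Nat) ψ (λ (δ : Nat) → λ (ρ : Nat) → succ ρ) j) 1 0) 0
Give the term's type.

the term's type:
  (ξ : (u : Vec Nat 0) → Nat) → Nat


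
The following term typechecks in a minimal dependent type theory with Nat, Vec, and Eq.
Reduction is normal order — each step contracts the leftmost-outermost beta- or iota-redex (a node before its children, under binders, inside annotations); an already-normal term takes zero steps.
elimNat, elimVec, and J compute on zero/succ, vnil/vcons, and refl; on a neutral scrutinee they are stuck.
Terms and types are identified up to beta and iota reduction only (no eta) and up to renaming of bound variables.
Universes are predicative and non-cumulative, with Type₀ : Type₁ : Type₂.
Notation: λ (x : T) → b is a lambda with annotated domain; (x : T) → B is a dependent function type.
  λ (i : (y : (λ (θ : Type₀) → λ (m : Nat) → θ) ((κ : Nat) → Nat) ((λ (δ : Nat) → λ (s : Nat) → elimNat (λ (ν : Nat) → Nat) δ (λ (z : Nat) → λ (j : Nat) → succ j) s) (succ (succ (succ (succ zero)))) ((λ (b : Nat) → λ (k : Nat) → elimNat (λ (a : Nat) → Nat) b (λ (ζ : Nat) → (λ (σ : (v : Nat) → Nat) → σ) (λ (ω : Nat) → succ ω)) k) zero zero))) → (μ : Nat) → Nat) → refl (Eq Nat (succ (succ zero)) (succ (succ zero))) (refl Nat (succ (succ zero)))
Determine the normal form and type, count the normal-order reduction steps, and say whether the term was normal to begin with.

resulting normal form:
  λ (i : (y : (θ : Nat) → Nat) → (m : Nat) → Nat) → refl (Eq Nat (succ (succ zero)) (succ (succ zero))) (refl Nat (succ (succ zero)))
type:
  (i : (y : (θ : Nat) → Nat) → (m : Nat) → Nat) → Eq (Eq Nat (succ (succ zero)) (succ (succ zero))) (refl Nat (succ (succ zero))) (refl Nat (succ (succ zero)))
reduction steps (normal order): 2
term was already normal: no
first redex: a beta-redex


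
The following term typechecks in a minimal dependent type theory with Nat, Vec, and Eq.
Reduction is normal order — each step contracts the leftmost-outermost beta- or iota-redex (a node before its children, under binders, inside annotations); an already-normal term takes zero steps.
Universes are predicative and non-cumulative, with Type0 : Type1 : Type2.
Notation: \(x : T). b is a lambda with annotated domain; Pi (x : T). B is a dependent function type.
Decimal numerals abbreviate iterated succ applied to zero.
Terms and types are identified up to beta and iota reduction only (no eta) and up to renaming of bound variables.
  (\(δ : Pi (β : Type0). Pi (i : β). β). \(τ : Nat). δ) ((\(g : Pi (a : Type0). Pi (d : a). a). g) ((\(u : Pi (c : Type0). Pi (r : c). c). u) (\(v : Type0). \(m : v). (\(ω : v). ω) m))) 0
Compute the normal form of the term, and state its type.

reduced normal form:
  \(δ : Type0). \(β : δ). β
the term's type:
  Pi (δ : Type0). Pi (β : δ). δ
observation: the leftmost-outermost redex is a beta-redex, and normalization takes 5 steps.


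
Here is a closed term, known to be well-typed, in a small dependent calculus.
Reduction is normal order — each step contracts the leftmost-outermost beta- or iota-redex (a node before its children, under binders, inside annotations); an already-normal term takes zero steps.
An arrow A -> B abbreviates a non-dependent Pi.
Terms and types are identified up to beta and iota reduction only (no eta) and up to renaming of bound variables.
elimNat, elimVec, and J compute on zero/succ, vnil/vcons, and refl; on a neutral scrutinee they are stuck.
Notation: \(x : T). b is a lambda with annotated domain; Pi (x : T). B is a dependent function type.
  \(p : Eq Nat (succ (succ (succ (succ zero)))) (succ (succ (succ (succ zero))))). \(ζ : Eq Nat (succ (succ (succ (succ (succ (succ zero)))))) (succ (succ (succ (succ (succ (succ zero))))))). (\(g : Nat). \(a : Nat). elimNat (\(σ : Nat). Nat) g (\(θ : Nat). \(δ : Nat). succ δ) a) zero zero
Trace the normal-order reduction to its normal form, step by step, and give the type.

reduction (normal order):
  \(p : Eq Nat (succ (succ (succ (succ zero)))) (succ (succ (succ (succ zero))))). \(ζ : Eq Nat (succ (succ (succ (succ (succ (succ zero)))))) (succ (succ (succ (succ (succ (succ zero))))))). (\(g : Nat). \(a : Nat). elimNat (\(σ : Nat). Nat) g (\(θ : Nat). \(δ : Nat). succ δ) a) zero zero
  ~> \(p : Eq Nat (succ (succ (succ (succ zero)))) (succ (succ (succ (succ zero))))). \(ζ : Eq Nat (succ (succ (succ (succ (succ (succ zero)))))) (succ (succ (succ (succ (succ (succ zero))))))). (\(g : Nat). elimNat (\(a : Nat). Nat) zero (\(σ : Nat). \(θ : Nat). succ θ) g) zero
  ~> \(p : Eq Nat (succ (succ (succ (succ zero)))) (succ (succ (succ (succ zero))))). \(ζ : Eq Nat (succ (succ (succ (succ (succ (succ zero)))))) (succ (succ (succ (succ (succ (succ zero))))))). elimNat (\(g : Nat). Nat) zero (\(a : Nat). \(σ : Nat). succ σ) zero
  ~> \(p : Eq Nat (succ (succ (succ (succ zero)))) (succ (succ (succ (succ zero))))). \(ζ : Eq Nat (succ (succ (succ (succ (succ (succ zero)))))) (succ (succ (succ (succ (succ (succ zero))))))). zero
type:
  Eq Nat (succ (succ (succ (succ zero)))) (succ (succ (succ (succ zero)))) -> Eq Nat (succ (succ (succ (succ (succ (succ zero)))))) (succ (succ (succ (succ (succ (succ zero)))))) -> Nat


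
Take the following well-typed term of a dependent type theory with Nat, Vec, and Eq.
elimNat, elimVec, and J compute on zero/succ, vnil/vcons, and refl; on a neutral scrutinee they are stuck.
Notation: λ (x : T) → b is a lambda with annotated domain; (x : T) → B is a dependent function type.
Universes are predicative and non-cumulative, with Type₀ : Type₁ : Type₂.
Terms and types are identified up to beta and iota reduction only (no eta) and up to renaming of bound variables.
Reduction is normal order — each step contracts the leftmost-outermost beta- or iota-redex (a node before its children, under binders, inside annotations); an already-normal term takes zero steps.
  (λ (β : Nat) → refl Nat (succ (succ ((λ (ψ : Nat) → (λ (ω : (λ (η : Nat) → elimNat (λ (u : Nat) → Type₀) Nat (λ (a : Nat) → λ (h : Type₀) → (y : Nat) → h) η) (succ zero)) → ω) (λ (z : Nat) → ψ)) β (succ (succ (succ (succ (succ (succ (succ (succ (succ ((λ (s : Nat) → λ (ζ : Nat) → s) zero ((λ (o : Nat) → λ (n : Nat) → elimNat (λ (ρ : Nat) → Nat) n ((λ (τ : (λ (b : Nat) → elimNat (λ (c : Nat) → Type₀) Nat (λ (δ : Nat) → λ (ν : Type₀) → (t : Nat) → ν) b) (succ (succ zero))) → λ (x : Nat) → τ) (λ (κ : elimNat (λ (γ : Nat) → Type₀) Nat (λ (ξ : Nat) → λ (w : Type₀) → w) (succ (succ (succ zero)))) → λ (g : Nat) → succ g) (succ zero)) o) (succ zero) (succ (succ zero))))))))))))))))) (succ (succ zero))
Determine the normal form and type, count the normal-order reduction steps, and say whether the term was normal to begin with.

reduced normal form:
  refl Nat (succ (succ (succ (succ zero))))
inferred type:
  Eq Nat (succ (succ (succ (succ zero)))) (succ (succ (succ (succ zero))))
normal-order step count: 4
started in normal form: no
first redex: a beta-redex


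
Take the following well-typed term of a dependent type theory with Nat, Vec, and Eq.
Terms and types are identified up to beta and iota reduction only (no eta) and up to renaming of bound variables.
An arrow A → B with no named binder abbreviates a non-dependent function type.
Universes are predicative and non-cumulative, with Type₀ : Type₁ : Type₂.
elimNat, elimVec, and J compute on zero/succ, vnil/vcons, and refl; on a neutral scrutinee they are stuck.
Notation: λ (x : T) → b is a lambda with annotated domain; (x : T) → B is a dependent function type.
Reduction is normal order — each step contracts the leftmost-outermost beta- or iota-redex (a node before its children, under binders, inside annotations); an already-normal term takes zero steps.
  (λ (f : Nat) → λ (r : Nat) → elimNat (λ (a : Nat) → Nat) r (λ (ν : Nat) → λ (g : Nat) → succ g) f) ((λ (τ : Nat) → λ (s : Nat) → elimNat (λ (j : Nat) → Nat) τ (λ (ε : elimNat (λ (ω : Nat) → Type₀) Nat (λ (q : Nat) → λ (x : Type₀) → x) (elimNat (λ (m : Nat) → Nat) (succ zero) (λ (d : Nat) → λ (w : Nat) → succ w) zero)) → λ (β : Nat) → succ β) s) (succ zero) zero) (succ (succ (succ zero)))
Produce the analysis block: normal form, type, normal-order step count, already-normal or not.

reduced normal form:
  succ (succ (succ (succ zero)))
the term's type:
  Nat
normal-order step count: 9
term was already normal: no
first redex: a beta-redex


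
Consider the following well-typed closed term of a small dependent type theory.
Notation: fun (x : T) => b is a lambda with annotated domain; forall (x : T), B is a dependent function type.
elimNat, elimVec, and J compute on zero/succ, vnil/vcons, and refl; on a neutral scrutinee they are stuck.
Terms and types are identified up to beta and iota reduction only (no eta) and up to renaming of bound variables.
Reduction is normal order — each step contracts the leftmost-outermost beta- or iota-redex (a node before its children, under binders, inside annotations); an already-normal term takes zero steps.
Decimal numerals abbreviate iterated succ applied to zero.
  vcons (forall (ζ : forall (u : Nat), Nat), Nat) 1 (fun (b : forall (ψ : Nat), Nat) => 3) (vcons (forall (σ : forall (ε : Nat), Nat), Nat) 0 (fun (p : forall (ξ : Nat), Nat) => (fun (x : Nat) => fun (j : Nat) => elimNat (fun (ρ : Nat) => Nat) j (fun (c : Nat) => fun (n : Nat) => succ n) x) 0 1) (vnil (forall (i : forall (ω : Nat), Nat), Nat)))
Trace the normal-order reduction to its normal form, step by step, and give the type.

normal-order reduction:
  vcons (forall (ζ : forall (u : Nat), Nat), Nat) 1 (fun (b : forall (ψ : Nat), Nat) => 3) (vcons (forall (σ : forall (ε : Nat), Nat), Nat) 0 (fun (p : forall (ξ : Nat), Nat) => (fun (x : Nat) => fun (j : Nat) => elimNat (fun (ρ : Nat) => Nat) j (fun (c : Nat) => fun (n : Nat) => succ n) x) 0 1) (vnil (forall (i : forall (ω : Nat), Nat), Nat)))
  ~> vcons (forall (ζ : forall (u : Nat), Nat), Nat) 1 (fun (b : forall (ψ : Nat), Nat) => 3) (vcons (forall (σ : forall (ε : Nat), Nat), Nat) 0 (fun (p : forall (ξ : Nat), Nat) => (fun (x : Nat) => elimNat (fun (j : Nat) => Nat) x (fun (ρ : Nat) => fun (c : Nat) => succ c) 0) 1) (vnil (forall (n : forall (i : Nat), Nat), Nat)))
  ~> vcons (forall (ζ : forall (u : Nat), Nat), Nat) 1 (fun (b : forall (ψ : Nat), Nat) => 3) (vcons (forall (σ : forall (ε : Nat), Nat), Nat) 0 (fun (p : forall (ξ : Nat), Nat) => elimNat (fun (x : Nat) => Nat) 1 (fun (j : Nat) => fun (ρ : Nat) => succ ρ) 0) (vnil (forall (c : forall (n : Nat), Nat), Nat)))
  ~> vcons (forall (ζ : forall (u : Nat), Nat), Nat) 1 (fun (b : forall (ψ : Nat), Nat) => 3) (vcons (forall (σ : forall (ε : Nat), Nat), Nat) 0 (fun (p : forall (ξ : Nat), Nat) => 1) (vnil (forall (x : forall (j : Nat), Nat), Nat)))
inferred type:
  Vec (forall (ζ : forall (u : Nat), Nat), Nat) 2
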